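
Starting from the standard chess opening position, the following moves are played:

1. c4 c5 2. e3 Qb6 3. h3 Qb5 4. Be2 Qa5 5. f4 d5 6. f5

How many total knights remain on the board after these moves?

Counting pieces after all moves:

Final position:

  a b c d e f g h
  ─────────────────
8│♜ ♞ ♝ · ♚ ♝ ♞ ♜│8
7│♟ ♟ · · ♟ ♟ ♟ ♟│7
6│· · · · · · · ·│6
5│♛ · ♟ ♟ · ♙ · ·│5
4│· · ♙ · · · · ·│4
3│· · · · ♙ · · ♙│3
2│♙ ♙ · ♙ ♗ · ♙ ·│2
1│♖ ♘ ♗ ♕ ♔ · ♘ ♖│1
  ─────────────────
  a b c d e f g h


4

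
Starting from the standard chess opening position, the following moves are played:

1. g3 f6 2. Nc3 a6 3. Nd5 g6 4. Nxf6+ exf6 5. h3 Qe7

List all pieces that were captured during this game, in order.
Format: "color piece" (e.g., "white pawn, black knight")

Tracking captures:
  Nxf6+: captured black pawn
  exf6: captured white knight

black pawn, white knight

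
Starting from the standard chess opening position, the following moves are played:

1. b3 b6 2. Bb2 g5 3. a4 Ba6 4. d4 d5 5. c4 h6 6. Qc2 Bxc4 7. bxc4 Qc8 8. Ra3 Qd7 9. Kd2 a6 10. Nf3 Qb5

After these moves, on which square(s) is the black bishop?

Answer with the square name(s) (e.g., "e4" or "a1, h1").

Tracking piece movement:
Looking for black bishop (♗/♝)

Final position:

  a b c d e f g h
  ─────────────────
8│♜ ♞ · · ♚ ♝ ♞ ♜│8
7│· · ♟ · ♟ ♟ · ·│7
6│♟ ♟ · · · · · ♟│6
5│· ♛ · ♟ · · ♟ ·│5
4│♙ · ♙ ♙ · · · ·│4
3│♖ · · · · ♘ · ·│3
2│· ♗ ♕ ♔ ♙ ♙ ♙ ♙│2
1│· ♘ · · · ♗ · ♖│1
  ─────────────────
  a b c d e f g h


f8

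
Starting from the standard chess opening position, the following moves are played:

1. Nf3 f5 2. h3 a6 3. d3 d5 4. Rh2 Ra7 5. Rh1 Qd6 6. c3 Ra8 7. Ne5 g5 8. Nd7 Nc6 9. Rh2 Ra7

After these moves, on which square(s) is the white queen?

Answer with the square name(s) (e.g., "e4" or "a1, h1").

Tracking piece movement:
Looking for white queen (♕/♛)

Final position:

  a b c d e f g h
  ─────────────────
8│· · ♝ · ♚ ♝ ♞ ♜│8
7│♜ ♟ ♟ ♘ ♟ · · ♟│7
6│♟ · ♞ ♛ · · · ·│6
5│· · · ♟ · ♟ ♟ ·│5
4│· · · · · · · ·│4
3│· · ♙ ♙ · · · ♙│3
2│♙ ♙ · · ♙ ♙ ♙ ♖│2
1│♖ ♘ ♗ ♕ ♔ ♗ · ·│1
  ─────────────────
  a b c d e f g h


d1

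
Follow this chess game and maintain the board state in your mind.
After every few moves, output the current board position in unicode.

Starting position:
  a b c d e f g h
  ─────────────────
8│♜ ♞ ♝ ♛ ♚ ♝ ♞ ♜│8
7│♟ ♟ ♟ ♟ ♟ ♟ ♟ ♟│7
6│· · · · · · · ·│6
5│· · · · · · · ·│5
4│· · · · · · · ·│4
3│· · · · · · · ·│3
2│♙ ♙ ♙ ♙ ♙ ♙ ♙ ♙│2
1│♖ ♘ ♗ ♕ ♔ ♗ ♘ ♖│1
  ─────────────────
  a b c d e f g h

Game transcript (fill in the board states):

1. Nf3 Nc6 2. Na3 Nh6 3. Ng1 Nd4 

  a b c d e f g h
  ─────────────────
8│♜ · ♝ ♛ ♚ ♝ · ♜│8
7│♟ ♟ ♟ ♟ ♟ ♟ ♟ ♟│7
6│· · · · · · · ♞│6
5│· · · · · · · ·│5
4│· · · ♞ · · · ·│4
3│♘ · · · · · · ·│3
2│♙ ♙ ♙ ♙ ♙ ♙ ♙ ♙│2
1│♖ · ♗ ♕ ♔ ♗ ♘ ♖│1
  ─────────────────
  a b c d e f g h

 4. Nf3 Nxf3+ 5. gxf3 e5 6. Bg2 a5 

  a b c d e f g h
  ─────────────────
8│♜ · ♝ ♛ ♚ ♝ · ♜│8
7│· ♟ ♟ ♟ · ♟ ♟ ♟│7
6│· · · · · · · ♞│6
5│♟ · · · ♟ · · ·│5
4│· · · · · · · ·│4
3│♘ · · · · ♙ · ·│3
2│♙ ♙ ♙ ♙ ♙ ♙ ♗ ♙│2
1│♖ · ♗ ♕ ♔ · · ♖│1
  ─────────────────
  a b c d e f g h

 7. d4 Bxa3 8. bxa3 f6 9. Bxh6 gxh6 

  a b c d e f g h
  ─────────────────
8│♜ · ♝ ♛ ♚ · · ♜│8
7│· ♟ ♟ ♟ · · · ♟│7
6│· · · · · ♟ · ♟│6
5│♟ · · · ♟ · · ·│5
4│· · · ♙ · · · ·│4
3│♙ · · · · ♙ · ·│3
2│♙ · ♙ · ♙ ♙ ♗ ♙│2
1│♖ · · ♕ ♔ · · ♖│1
  ─────────────────
  a b c d e f g h

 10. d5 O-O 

  a b c d e f g h
  ─────────────────
8│♜ · ♝ ♛ · ♜ ♚ ·│8
7│· ♟ ♟ ♟ · · · ♟│7
6│· · · · · ♟ · ♟│6
5│♟ · · ♙ ♟ · · ·│5
4│· · · · · · · ·│4
3│♙ · · · · ♙ · ·│3
2│♙ · ♙ · ♙ ♙ ♗ ♙│2
1│♖ · · ♕ ♔ · · ♖│1
  ─────────────────
  a b c d e f g h


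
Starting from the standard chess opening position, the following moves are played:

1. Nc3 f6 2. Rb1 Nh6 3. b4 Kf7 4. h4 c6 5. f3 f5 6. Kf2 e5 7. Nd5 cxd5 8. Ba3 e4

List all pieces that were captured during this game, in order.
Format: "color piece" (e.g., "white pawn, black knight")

Tracking captures:
  cxd5: captured white knight

white knight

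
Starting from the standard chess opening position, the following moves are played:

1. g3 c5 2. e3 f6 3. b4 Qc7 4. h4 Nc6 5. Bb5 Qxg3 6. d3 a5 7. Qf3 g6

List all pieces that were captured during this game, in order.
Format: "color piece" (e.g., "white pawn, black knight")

Tracking captures:
  Qxg3: captured white pawn

white pawn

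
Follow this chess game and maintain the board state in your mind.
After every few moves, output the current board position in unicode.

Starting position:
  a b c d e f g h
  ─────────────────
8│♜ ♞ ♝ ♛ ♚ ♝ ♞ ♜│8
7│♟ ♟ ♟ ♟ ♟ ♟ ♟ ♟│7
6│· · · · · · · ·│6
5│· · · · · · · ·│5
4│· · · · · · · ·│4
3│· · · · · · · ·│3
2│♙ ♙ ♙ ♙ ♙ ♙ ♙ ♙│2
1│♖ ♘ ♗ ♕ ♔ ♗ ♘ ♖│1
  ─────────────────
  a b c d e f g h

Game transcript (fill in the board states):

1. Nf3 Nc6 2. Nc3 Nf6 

  a b c d e f g h
  ─────────────────
8│♜ · ♝ ♛ ♚ ♝ · ♜│8
7│♟ ♟ ♟ ♟ ♟ ♟ ♟ ♟│7
6│· · ♞ · · ♞ · ·│6
5│· · · · · · · ·│5
4│· · · · · · · ·│4
3│· · ♘ · · ♘ · ·│3
2│♙ ♙ ♙ ♙ ♙ ♙ ♙ ♙│2
1│♖ · ♗ ♕ ♔ ♗ · ♖│1
  ─────────────────
  a b c d e f g h

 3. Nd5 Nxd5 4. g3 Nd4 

  a b c d e f g h
  ─────────────────
8│♜ · ♝ ♛ ♚ ♝ · ♜│8
7│♟ ♟ ♟ ♟ ♟ ♟ ♟ ♟│7
6│· · · · · · · ·│6
5│· · · ♞ · · · ·│5
4│· · · ♞ · · · ·│4
3│· · · · · ♘ ♙ ·│3
2│♙ ♙ ♙ ♙ ♙ ♙ · ♙│2
1│♖ · ♗ ♕ ♔ ♗ · ♖│1
  ─────────────────
  a b c d e f g h

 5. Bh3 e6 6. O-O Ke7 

  a b c d e f g h
  ─────────────────
8│♜ · ♝ ♛ · ♝ · ♜│8
7│♟ ♟ ♟ ♟ ♚ ♟ ♟ ♟│7
6│· · · · ♟ · · ·│6
5│· · · ♞ · · · ·│5
4│· · · ♞ · · · ·│4
3│· · · · · ♘ ♙ ♗│3
2│♙ ♙ ♙ ♙ ♙ ♙ · ♙│2
1│♖ · ♗ ♕ · ♖ ♔ ·│1
  ─────────────────
  a b c d e f g h

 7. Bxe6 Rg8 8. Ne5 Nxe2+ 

  a b c d e f g h
  ─────────────────
8│♜ · ♝ ♛ · ♝ ♜ ·│8
7│♟ ♟ ♟ ♟ ♚ ♟ ♟ ♟│7
6│· · · · ♗ · · ·│6
5│· · · ♞ ♘ · · ·│5
4│· · · · · · · ·│4
3│· · · · · · ♙ ·│3
2│♙ ♙ ♙ ♙ ♞ ♙ · ♙│2
1│♖ · ♗ ♕ · ♖ ♔ ·│1
  ─────────────────
  a b c d e f g h

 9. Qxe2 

  a b c d e f g h
  ─────────────────
8│♜ · ♝ ♛ · ♝ ♜ ·│8
7│♟ ♟ ♟ ♟ ♚ ♟ ♟ ♟│7
6│· · · · ♗ · · ·│6
5│· · · ♞ ♘ · · ·│5
4│· · · · · · · ·│4
3│· · · · · · ♙ ·│3
2│♙ ♙ ♙ ♙ ♕ ♙ · ♙│2
1│♖ · ♗ · · ♖ ♔ ·│1
  ─────────────────
  a b c d e f g h


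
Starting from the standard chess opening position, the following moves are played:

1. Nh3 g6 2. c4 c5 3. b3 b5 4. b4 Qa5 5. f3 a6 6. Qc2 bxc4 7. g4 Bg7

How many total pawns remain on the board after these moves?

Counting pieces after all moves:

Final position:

  a b c d e f g h
  ─────────────────
8│♜ ♞ ♝ · ♚ · ♞ ♜│8
7│· · · ♟ ♟ ♟ ♝ ♟│7
6│♟ · · · · · ♟ ·│6
5│♛ · ♟ · · · · ·│5
4│· ♙ ♟ · · · ♙ ·│4
3│· · · · · ♙ · ♘│3
2│♙ · ♕ ♙ ♙ · · ♙│2
1│♖ ♘ ♗ · ♔ ♗ · ♖│1
  ─────────────────
  a b c d e f g h


15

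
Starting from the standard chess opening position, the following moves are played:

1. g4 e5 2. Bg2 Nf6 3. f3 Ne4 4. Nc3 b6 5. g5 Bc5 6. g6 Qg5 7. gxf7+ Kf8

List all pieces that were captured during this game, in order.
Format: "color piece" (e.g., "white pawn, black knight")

Tracking captures:
  gxf7+: captured black pawn

black pawn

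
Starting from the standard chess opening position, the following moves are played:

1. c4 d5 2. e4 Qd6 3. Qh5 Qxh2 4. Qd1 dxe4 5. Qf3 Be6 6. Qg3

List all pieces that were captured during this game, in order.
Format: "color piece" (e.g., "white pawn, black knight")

Tracking captures:
  Qxh2: captured white pawn
  dxe4: captured white pawn

white pawn, white pawn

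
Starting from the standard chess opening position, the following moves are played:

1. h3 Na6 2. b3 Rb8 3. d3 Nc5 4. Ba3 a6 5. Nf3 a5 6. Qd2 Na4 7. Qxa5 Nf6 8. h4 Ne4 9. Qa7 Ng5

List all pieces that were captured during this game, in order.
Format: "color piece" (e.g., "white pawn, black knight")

Tracking captures:
  Qxa5: captured black pawn

black pawn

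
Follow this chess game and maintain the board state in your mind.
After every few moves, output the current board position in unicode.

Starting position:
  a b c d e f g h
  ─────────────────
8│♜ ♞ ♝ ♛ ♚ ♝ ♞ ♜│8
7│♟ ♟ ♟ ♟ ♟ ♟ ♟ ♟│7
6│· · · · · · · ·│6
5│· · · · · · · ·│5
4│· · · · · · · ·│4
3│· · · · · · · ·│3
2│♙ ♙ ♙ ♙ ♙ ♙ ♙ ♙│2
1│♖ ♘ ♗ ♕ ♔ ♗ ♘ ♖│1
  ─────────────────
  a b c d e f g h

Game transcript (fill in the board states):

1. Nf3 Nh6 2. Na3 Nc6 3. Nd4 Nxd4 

  a b c d e f g h
  ─────────────────
8│♜ · ♝ ♛ ♚ ♝ · ♜│8
7│♟ ♟ ♟ ♟ ♟ ♟ ♟ ♟│7
6│· · · · · · · ♞│6
5│· · · · · · · ·│5
4│· · · ♞ · · · ·│4
3│♘ · · · · · · ·│3
2│♙ ♙ ♙ ♙ ♙ ♙ ♙ ♙│2
1│♖ · ♗ ♕ ♔ ♗ · ♖│1
  ─────────────────
  a b c d e f g h

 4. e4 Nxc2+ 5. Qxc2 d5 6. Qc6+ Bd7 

  a b c d e f g h
  ─────────────────
8│♜ · · ♛ ♚ ♝ · ♜│8
7│♟ ♟ ♟ ♝ ♟ ♟ ♟ ♟│7
6│· · ♕ · · · · ♞│6
5│· · · ♟ · · · ·│5
4│· · · · ♙ · · ·│4
3│♘ · · · · · · ·│3
2│♙ ♙ · ♙ · ♙ ♙ ♙│2
1│♖ · ♗ · ♔ ♗ · ♖│1
  ─────────────────
  a b c d e f g h

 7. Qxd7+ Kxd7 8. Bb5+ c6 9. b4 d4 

  a b c d e f g h
  ─────────────────
8│♜ · · ♛ · ♝ · ♜│8
7│♟ ♟ · ♚ ♟ ♟ ♟ ♟│7
6│· · ♟ · · · · ♞│6
5│· ♗ · · · · · ·│5
4│· ♙ · ♟ ♙ · · ·│4
3│♘ · · · · · · ·│3
2│♙ · · ♙ · ♙ ♙ ♙│2
1│♖ · ♗ · ♔ · · ♖│1
  ─────────────────
  a b c d e f g h

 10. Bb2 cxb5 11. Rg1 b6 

  a b c d e f g h
  ─────────────────
8│♜ · · ♛ · ♝ · ♜│8
7│♟ · · ♚ ♟ ♟ ♟ ♟│7
6│· ♟ · · · · · ♞│6
5│· ♟ · · · · · ·│5
4│· ♙ · ♟ ♙ · · ·│4
3│♘ · · · · · · ·│3
2│♙ ♗ · ♙ · ♙ ♙ ♙│2
1│♖ · · · ♔ · ♖ ·│1
  ─────────────────
  a b c d e f g h


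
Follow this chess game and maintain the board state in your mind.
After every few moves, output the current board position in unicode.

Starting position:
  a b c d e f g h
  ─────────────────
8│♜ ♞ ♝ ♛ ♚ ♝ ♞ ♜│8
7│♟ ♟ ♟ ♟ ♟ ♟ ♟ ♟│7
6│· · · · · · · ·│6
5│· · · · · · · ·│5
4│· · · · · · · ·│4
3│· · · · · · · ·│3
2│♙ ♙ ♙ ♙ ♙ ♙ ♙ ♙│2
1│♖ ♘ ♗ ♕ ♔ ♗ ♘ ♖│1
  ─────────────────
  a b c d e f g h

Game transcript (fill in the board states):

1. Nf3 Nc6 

  a b c d e f g h
  ─────────────────
8│♜ · ♝ ♛ ♚ ♝ ♞ ♜│8
7│♟ ♟ ♟ ♟ ♟ ♟ ♟ ♟│7
6│· · ♞ · · · · ·│6
5│· · · · · · · ·│5
4│· · · · · · · ·│4
3│· · · · · ♘ · ·│3
2│♙ ♙ ♙ ♙ ♙ ♙ ♙ ♙│2
1│♖ ♘ ♗ ♕ ♔ ♗ · ♖│1
  ─────────────────
  a b c d e f g h

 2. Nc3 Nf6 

  a b c d e f g h
  ─────────────────
8│♜ · ♝ ♛ ♚ ♝ · ♜│8
7│♟ ♟ ♟ ♟ ♟ ♟ ♟ ♟│7
6│· · ♞ · · ♞ · ·│6
5│· · · · · · · ·│5
4│· · · · · · · ·│4
3│· · ♘ · · ♘ · ·│3
2│♙ ♙ ♙ ♙ ♙ ♙ ♙ ♙│2
1│♖ · ♗ ♕ ♔ ♗ · ♖│1
  ─────────────────
  a b c d e f g h

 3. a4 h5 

  a b c d e f g h
  ─────────────────
8│♜ · ♝ ♛ ♚ ♝ · ♜│8
7│♟ ♟ ♟ ♟ ♟ ♟ ♟ ·│7
6│· · ♞ · · ♞ · ·│6
5│· · · · · · · ♟│5
4│♙ · · · · · · ·│4
3│· · ♘ · · ♘ · ·│3
2│· ♙ ♙ ♙ ♙ ♙ ♙ ♙│2
1│♖ · ♗ ♕ ♔ ♗ · ♖│1
  ─────────────────
  a b c d e f g h

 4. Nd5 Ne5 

  a b c d e f g h
  ─────────────────
8│♜ · ♝ ♛ ♚ ♝ · ♜│8
7│♟ ♟ ♟ ♟ ♟ ♟ ♟ ·│7
6│· · · · · ♞ · ·│6
5│· · · ♘ ♞ · · ♟│5
4│♙ · · · · · · ·│4
3│· · · · · ♘ · ·│3
2│· ♙ ♙ ♙ ♙ ♙ ♙ ♙│2
1│♖ · ♗ ♕ ♔ ♗ · ♖│1
  ─────────────────
  a b c d e f g h

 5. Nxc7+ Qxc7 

  a b c d e f g h
  ─────────────────
8│♜ · ♝ · ♚ ♝ · ♜│8
7│♟ ♟ ♛ ♟ ♟ ♟ ♟ ·│7
6│· · · · · ♞ · ·│6
5│· · · · ♞ · · ♟│5
4│♙ · · · · · · ·│4
3│· · · · · ♘ · ·│3
2│· ♙ ♙ ♙ ♙ ♙ ♙ ♙│2
1│♖ · ♗ ♕ ♔ ♗ · ♖│1
  ─────────────────
  a b c d e f g h



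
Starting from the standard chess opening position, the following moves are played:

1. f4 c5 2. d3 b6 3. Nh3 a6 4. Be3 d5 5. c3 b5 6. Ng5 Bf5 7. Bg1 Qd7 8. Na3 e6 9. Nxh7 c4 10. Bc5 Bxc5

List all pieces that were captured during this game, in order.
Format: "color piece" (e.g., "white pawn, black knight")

Tracking captures:
  Nxh7: captured black pawn
  Bxc5: captured white bishop

black pawn, white bishop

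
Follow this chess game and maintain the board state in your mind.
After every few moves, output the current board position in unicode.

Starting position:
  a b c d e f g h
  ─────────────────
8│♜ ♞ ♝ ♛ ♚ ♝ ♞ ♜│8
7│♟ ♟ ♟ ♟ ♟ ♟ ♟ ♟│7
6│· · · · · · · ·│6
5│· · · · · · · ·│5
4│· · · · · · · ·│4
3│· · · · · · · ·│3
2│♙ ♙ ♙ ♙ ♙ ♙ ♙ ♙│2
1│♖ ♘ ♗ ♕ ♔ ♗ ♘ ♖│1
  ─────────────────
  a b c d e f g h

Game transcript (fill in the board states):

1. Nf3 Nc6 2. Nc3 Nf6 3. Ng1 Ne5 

  a b c d e f g h
  ─────────────────
8│♜ · ♝ ♛ ♚ ♝ · ♜│8
7│♟ ♟ ♟ ♟ ♟ ♟ ♟ ♟│7
6│· · · · · ♞ · ·│6
5│· · · · ♞ · · ·│5
4│· · · · · · · ·│4
3│· · ♘ · · · · ·│3
2│♙ ♙ ♙ ♙ ♙ ♙ ♙ ♙│2
1│♖ · ♗ ♕ ♔ ♗ ♘ ♖│1
  ─────────────────
  a b c d e f g h

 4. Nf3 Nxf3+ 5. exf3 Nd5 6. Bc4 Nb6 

  a b c d e f g h
  ─────────────────
8│♜ · ♝ ♛ ♚ ♝ · ♜│8
7│♟ ♟ ♟ ♟ ♟ ♟ ♟ ♟│7
6│· ♞ · · · · · ·│6
5│· · · · · · · ·│5
4│· · ♗ · · · · ·│4
3│· · ♘ · · ♙ · ·│3
2│♙ ♙ ♙ ♙ · ♙ ♙ ♙│2
1│♖ · ♗ ♕ ♔ · · ♖│1
  ─────────────────
  a b c d e f g h

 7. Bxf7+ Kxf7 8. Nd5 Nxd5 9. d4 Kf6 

  a b c d e f g h
  ─────────────────
8│♜ · ♝ ♛ · ♝ · ♜│8
7│♟ ♟ ♟ ♟ ♟ · ♟ ♟│7
6│· · · · · ♚ · ·│6
5│· · · ♞ · · · ·│5
4│· · · ♙ · · · ·│4
3│· · · · · ♙ · ·│3
2│♙ ♙ ♙ · · ♙ ♙ ♙│2
1│♖ · ♗ ♕ ♔ · · ♖│1
  ─────────────────
  a b c d e f g h

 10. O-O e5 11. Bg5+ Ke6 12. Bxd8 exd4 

  a b c d e f g h
  ─────────────────
8│♜ · ♝ ♗ · ♝ · ♜│8
7│♟ ♟ ♟ ♟ · · ♟ ♟│7
6│· · · · ♚ · · ·│6
5│· · · ♞ · · · ·│5
4│· · · ♟ · · · ·│4
3│· · · · · ♙ · ·│3
2│♙ ♙ ♙ · · ♙ ♙ ♙│2
1│♖ · · ♕ · ♖ ♔ ·│1
  ─────────────────
  a b c d e f g h

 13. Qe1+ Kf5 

  a b c d e f g h
  ─────────────────
8│♜ · ♝ ♗ · ♝ · ♜│8
7│♟ ♟ ♟ ♟ · · ♟ ♟│7
6│· · · · · · · ·│6
5│· · · ♞ · ♚ · ·│5
4│· · · ♟ · · · ·│4
3│· · · · · ♙ · ·│3
2│♙ ♙ ♙ · · ♙ ♙ ♙│2
1│♖ · · · ♕ ♖ ♔ ·│1
  ─────────────────
  a b c d e f g h


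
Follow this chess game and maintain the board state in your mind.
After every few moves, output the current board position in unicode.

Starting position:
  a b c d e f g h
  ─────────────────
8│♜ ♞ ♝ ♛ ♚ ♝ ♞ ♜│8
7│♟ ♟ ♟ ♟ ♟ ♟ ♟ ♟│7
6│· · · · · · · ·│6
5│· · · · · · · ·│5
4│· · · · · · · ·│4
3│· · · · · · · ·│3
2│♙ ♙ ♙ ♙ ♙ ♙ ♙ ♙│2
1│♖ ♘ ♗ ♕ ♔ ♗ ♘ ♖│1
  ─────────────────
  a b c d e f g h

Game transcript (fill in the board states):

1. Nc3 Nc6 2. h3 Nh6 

  a b c d e f g h
  ─────────────────
8│♜ · ♝ ♛ ♚ ♝ · ♜│8
7│♟ ♟ ♟ ♟ ♟ ♟ ♟ ♟│7
6│· · ♞ · · · · ♞│6
5│· · · · · · · ·│5
4│· · · · · · · ·│4
3│· · ♘ · · · · ♙│3
2│♙ ♙ ♙ ♙ ♙ ♙ ♙ ·│2
1│♖ · ♗ ♕ ♔ ♗ ♘ ♖│1
  ─────────────────
  a b c d e f g h

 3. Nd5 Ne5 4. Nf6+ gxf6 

  a b c d e f g h
  ─────────────────
8│♜ · ♝ ♛ ♚ ♝ · ♜│8
7│♟ ♟ ♟ ♟ ♟ ♟ · ♟│7
6│· · · · · ♟ · ♞│6
5│· · · · ♞ · · ·│5
4│· · · · · · · ·│4
3│· · · · · · · ♙│3
2│♙ ♙ ♙ ♙ ♙ ♙ ♙ ·│2
1│♖ · ♗ ♕ ♔ ♗ ♘ ♖│1
  ─────────────────
  a b c d e f g h

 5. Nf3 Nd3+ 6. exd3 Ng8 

  a b c d e f g h
  ─────────────────
8│♜ · ♝ ♛ ♚ ♝ ♞ ♜│8
7│♟ ♟ ♟ ♟ ♟ ♟ · ♟│7
6│· · · · · ♟ · ·│6
5│· · · · · · · ·│5
4│· · · · · · · ·│4
3│· · · ♙ · ♘ · ♙│3
2│♙ ♙ ♙ ♙ · ♙ ♙ ·│2
1│♖ · ♗ ♕ ♔ ♗ · ♖│1
  ─────────────────
  a b c d e f g h

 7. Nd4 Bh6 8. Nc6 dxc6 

  a b c d e f g h
  ─────────────────
8│♜ · ♝ ♛ ♚ · ♞ ♜│8
7│♟ ♟ ♟ · ♟ ♟ · ♟│7
6│· · ♟ · · ♟ · ♝│6
5│· · · · · · · ·│5
4│· · · · · · · ·│4
3│· · · ♙ · · · ♙│3
2│♙ ♙ ♙ ♙ · ♙ ♙ ·│2
1│♖ · ♗ ♕ ♔ ♗ · ♖│1
  ─────────────────
  a b c d e f g h

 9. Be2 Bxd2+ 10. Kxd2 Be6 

  a b c d e f g h
  ─────────────────
8│♜ · · ♛ ♚ · ♞ ♜│8
7│♟ ♟ ♟ · ♟ ♟ · ♟│7
6│· · ♟ · ♝ ♟ · ·│6
5│· · · · · · · ·│5
4│· · · · · · · ·│4
3│· · · ♙ · · · ♙│3
2│♙ ♙ ♙ ♔ ♗ ♙ ♙ ·│2
1│♖ · ♗ ♕ · · · ♖│1
  ─────────────────
  a b c d e f g h



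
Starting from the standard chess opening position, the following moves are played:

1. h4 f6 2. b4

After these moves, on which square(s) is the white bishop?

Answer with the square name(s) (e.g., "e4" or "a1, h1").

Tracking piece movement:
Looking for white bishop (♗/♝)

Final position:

  a b c d e f g h
  ─────────────────
8│♜ ♞ ♝ ♛ ♚ ♝ ♞ ♜│8
7│♟ ♟ ♟ ♟ ♟ · ♟ ♟│7
6│· · · · · ♟ · ·│6
5│· · · · · · · ·│5
4│· ♙ · · · · · ♙│4
3│· · · · · · · ·│3
2│♙ · ♙ ♙ ♙ ♙ ♙ ·│2
1│♖ ♘ ♗ ♕ ♔ ♗ ♘ ♖│1
  ─────────────────
  a b c d e f g h


c1, f1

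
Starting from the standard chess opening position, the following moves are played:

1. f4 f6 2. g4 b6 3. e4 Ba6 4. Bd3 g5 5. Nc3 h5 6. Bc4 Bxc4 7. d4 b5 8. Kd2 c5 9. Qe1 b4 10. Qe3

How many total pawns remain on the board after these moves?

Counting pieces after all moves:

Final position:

  a b c d e f g h
  ─────────────────
8│♜ ♞ · ♛ ♚ ♝ ♞ ♜│8
7│♟ · · ♟ ♟ · · ·│7
6│· · · · · ♟ · ·│6
5│· · ♟ · · · ♟ ♟│5
4│· ♟ ♝ ♙ ♙ ♙ ♙ ·│4
3│· · ♘ · ♕ · · ·│3
2│♙ ♙ ♙ ♔ · · · ♙│2
1│♖ · ♗ · · · ♘ ♖│1
  ─────────────────
  a b c d e f g h


16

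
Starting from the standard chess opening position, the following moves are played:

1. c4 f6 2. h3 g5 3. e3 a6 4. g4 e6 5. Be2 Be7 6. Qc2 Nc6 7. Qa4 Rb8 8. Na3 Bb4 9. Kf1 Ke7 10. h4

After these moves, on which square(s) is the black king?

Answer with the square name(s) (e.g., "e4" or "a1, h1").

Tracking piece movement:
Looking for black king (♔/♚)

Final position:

  a b c d e f g h
  ─────────────────
8│· ♜ ♝ ♛ · · ♞ ♜│8
7│· ♟ ♟ ♟ ♚ · · ♟│7
6│♟ · ♞ · ♟ ♟ · ·│6
5│· · · · · · ♟ ·│5
4│♕ ♝ ♙ · · · ♙ ♙│4
3│♘ · · · ♙ · · ·│3
2│♙ ♙ · ♙ ♗ ♙ · ·│2
1│♖ · ♗ · · ♔ ♘ ♖│1
  ─────────────────
  a b c d e f g h


e7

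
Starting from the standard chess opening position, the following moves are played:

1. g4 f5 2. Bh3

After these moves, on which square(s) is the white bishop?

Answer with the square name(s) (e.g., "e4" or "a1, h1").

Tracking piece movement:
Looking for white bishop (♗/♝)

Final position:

  a b c d e f g h
  ─────────────────
8│♜ ♞ ♝ ♛ ♚ ♝ ♞ ♜│8
7│♟ ♟ ♟ ♟ ♟ · ♟ ♟│7
6│· · · · · · · ·│6
5│· · · · · ♟ · ·│5
4│· · · · · · ♙ ·│4
3│· · · · · · · ♗│3
2│♙ ♙ ♙ ♙ ♙ ♙ · ♙│2
1│♖ ♘ ♗ ♕ ♔ · ♘ ♖│1
  ─────────────────
  a b c d e f g h


c1, h3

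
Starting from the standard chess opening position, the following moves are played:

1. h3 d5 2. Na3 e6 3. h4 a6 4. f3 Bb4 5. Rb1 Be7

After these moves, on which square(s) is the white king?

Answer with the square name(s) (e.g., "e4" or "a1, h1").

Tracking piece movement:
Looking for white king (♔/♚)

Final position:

  a b c d e f g h
  ─────────────────
8│♜ ♞ ♝ ♛ ♚ · ♞ ♜│8
7│· ♟ ♟ · ♝ ♟ ♟ ♟│7
6│♟ · · · ♟ · · ·│6
5│· · · ♟ · · · ·│5
4│· · · · · · · ♙│4
3│♘ · · · · ♙ · ·│3
2│♙ ♙ ♙ ♙ ♙ · ♙ ·│2
1│· ♖ ♗ ♕ ♔ ♗ ♘ ♖│1
  ─────────────────
  a b c d e f g h


e1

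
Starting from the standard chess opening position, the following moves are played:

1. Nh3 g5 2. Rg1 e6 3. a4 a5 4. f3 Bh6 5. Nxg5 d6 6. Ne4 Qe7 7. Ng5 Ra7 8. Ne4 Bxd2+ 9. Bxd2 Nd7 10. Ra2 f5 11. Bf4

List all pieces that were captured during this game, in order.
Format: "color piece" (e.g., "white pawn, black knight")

Tracking captures:
  Nxg5: captured black pawn
  Bxd2+: captured white pawn
  Bxd2: captured black bishop

black pawn, white pawn, black bishop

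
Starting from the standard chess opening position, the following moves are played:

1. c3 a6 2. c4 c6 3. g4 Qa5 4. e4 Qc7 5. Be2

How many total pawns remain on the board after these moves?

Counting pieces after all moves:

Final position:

  a b c d e f g h
  ─────────────────
8│♜ ♞ ♝ · ♚ ♝ ♞ ♜│8
7│· ♟ ♛ ♟ ♟ ♟ ♟ ♟│7
6│♟ · ♟ · · · · ·│6
5│· · · · · · · ·│5
4│· · ♙ · ♙ · ♙ ·│4
3│· · · · · · · ·│3
2│♙ ♙ · ♙ ♗ ♙ · ♙│2
1│♖ ♘ ♗ ♕ ♔ · ♘ ♖│1
  ─────────────────
  a b c d e f g h


16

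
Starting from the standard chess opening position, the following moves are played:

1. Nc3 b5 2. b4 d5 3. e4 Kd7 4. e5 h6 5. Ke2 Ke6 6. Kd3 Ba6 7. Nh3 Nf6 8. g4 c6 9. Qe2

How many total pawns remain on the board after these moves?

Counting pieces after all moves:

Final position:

  a b c d e f g h
  ─────────────────
8│♜ ♞ · ♛ · ♝ · ♜│8
7│♟ · · · ♟ ♟ ♟ ·│7
6│♝ · ♟ · ♚ ♞ · ♟│6
5│· ♟ · ♟ ♙ · · ·│5
4│· ♙ · · · · ♙ ·│4
3│· · ♘ ♔ · · · ♘│3
2│♙ · ♙ ♙ ♕ ♙ · ♙│2
1│♖ · ♗ · · ♗ · ♖│1
  ─────────────────
  a b c d e f g h


16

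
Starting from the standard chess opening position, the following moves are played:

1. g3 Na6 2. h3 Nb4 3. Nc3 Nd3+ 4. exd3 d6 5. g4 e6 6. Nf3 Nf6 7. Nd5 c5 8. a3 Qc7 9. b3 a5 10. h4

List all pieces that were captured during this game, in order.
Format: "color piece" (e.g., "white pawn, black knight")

Tracking captures:
  exd3: captured black knight

black knight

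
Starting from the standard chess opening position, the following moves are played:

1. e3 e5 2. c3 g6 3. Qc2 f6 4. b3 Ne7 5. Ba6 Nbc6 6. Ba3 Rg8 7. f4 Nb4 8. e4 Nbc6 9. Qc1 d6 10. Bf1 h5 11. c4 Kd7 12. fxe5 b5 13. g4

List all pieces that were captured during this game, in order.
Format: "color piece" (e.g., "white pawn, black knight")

Tracking captures:
  fxe5: captured black pawn

black pawn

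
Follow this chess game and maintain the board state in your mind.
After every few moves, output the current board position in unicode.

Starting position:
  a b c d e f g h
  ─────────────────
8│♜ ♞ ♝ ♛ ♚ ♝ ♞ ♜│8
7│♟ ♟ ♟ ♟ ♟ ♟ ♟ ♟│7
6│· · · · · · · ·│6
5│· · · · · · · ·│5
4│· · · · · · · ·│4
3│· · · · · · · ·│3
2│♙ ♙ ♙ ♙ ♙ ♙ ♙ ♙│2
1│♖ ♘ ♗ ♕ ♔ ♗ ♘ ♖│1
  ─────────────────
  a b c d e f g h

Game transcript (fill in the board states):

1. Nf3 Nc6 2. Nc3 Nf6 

  a b c d e f g h
  ─────────────────
8│♜ · ♝ ♛ ♚ ♝ · ♜│8
7│♟ ♟ ♟ ♟ ♟ ♟ ♟ ♟│7
6│· · ♞ · · ♞ · ·│6
5│· · · · · · · ·│5
4│· · · · · · · ·│4
3│· · ♘ · · ♘ · ·│3
2│♙ ♙ ♙ ♙ ♙ ♙ ♙ ♙│2
1│♖ · ♗ ♕ ♔ ♗ · ♖│1
  ─────────────────
  a b c d e f g h

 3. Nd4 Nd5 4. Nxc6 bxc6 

  a b c d e f g h
  ─────────────────
8│♜ · ♝ ♛ ♚ ♝ · ♜│8
7│♟ · ♟ ♟ ♟ ♟ ♟ ♟│7
6│· · ♟ · · · · ·│6
5│· · · ♞ · · · ·│5
4│· · · · · · · ·│4
3│· · ♘ · · · · ·│3
2│♙ ♙ ♙ ♙ ♙ ♙ ♙ ♙│2
1│♖ · ♗ ♕ ♔ ♗ · ♖│1
  ─────────────────
  a b c d e f g h

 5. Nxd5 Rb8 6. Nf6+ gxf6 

  a b c d e f g h
  ─────────────────
8│· ♜ ♝ ♛ ♚ ♝ · ♜│8
7│♟ · ♟ ♟ ♟ ♟ · ♟│7
6│· · ♟ · · ♟ · ·│6
5│· · · · · · · ·│5
4│· · · · · · · ·│4
3│· · · · · · · ·│3
2│♙ ♙ ♙ ♙ ♙ ♙ ♙ ♙│2
1│♖ · ♗ ♕ ♔ ♗ · ♖│1
  ─────────────────
  a b c d e f g h

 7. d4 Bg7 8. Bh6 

  a b c d e f g h
  ─────────────────
8│· ♜ ♝ ♛ ♚ · · ♜│8
7│♟ · ♟ ♟ ♟ ♟ ♝ ♟│7
6│· · ♟ · · ♟ · ♗│6
5│· · · · · · · ·│5
4│· · · ♙ · · · ·│4
3│· · · · · · · ·│3
2│♙ ♙ ♙ · ♙ ♙ ♙ ♙│2
1│♖ · · ♕ ♔ ♗ · ♖│1
  ─────────────────
  a b c d e f g h


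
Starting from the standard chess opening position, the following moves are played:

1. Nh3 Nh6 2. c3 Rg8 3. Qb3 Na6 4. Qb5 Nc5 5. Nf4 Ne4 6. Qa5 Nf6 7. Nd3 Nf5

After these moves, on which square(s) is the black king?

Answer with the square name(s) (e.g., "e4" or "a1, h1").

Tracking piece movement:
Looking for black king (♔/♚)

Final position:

  a b c d e f g h
  ─────────────────
8│♜ · ♝ ♛ ♚ ♝ ♜ ·│8
7│♟ ♟ ♟ ♟ ♟ ♟ ♟ ♟│7
6│· · · · · ♞ · ·│6
5│♕ · · · · ♞ · ·│5
4│· · · · · · · ·│4
3│· · ♙ ♘ · · · ·│3
2│♙ ♙ · ♙ ♙ ♙ ♙ ♙│2
1│♖ ♘ ♗ · ♔ ♗ · ♖│1
  ─────────────────
  a b c d e f g h


e8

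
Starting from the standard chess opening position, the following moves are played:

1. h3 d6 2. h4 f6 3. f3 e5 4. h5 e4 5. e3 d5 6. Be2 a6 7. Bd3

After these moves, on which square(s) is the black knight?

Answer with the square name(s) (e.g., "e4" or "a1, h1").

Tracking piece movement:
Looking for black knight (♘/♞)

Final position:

  a b c d e f g h
  ─────────────────
8│♜ ♞ ♝ ♛ ♚ ♝ ♞ ♜│8
7│· ♟ ♟ · · · ♟ ♟│7
6│♟ · · · · ♟ · ·│6
5│· · · ♟ · · · ♙│5
4│· · · · ♟ · · ·│4
3│· · · ♗ ♙ ♙ · ·│3
2│♙ ♙ ♙ ♙ · · ♙ ·│2
1│♖ ♘ ♗ ♕ ♔ · ♘ ♖│1
  ─────────────────
  a b c d e f g h


b8, g8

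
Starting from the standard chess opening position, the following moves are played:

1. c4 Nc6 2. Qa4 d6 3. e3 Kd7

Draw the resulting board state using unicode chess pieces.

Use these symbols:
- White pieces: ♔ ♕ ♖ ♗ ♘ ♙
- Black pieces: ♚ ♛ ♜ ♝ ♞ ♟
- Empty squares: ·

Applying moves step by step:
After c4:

♜ ♞ ♝ ♛ ♚ ♝ ♞ ♜
♟ ♟ ♟ ♟ ♟ ♟ ♟ ♟
· · · · · · · ·
· · · · · · · ·
· · ♙ · · · · ·
· · · · · · · ·
♙ ♙ · ♙ ♙ ♙ ♙ ♙
♖ ♘ ♗ ♕ ♔ ♗ ♘ ♖


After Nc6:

♜ · ♝ ♛ ♚ ♝ ♞ ♜
♟ ♟ ♟ ♟ ♟ ♟ ♟ ♟
· · ♞ · · · · ·
· · · · · · · ·
· · ♙ · · · · ·
· · · · · · · ·
♙ ♙ · ♙ ♙ ♙ ♙ ♙
♖ ♘ ♗ ♕ ♔ ♗ ♘ ♖


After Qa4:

♜ · ♝ ♛ ♚ ♝ ♞ ♜
♟ ♟ ♟ ♟ ♟ ♟ ♟ ♟
· · ♞ · · · · ·
· · · · · · · ·
♕ · ♙ · · · · ·
· · · · · · · ·
♙ ♙ · ♙ ♙ ♙ ♙ ♙
♖ ♘ ♗ · ♔ ♗ ♘ ♖


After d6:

♜ · ♝ ♛ ♚ ♝ ♞ ♜
♟ ♟ ♟ · ♟ ♟ ♟ ♟
· · ♞ ♟ · · · ·
· · · · · · · ·
♕ · ♙ · · · · ·
· · · · · · · ·
♙ ♙ · ♙ ♙ ♙ ♙ ♙
♖ ♘ ♗ · ♔ ♗ ♘ ♖


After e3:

♜ · ♝ ♛ ♚ ♝ ♞ ♜
♟ ♟ ♟ · ♟ ♟ ♟ ♟
· · ♞ ♟ · · · ·
· · · · · · · ·
♕ · ♙ · · · · ·
· · · · ♙ · · ·
♙ ♙ · ♙ · ♙ ♙ ♙
♖ ♘ ♗ · ♔ ♗ ♘ ♖


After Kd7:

♜ · ♝ ♛ · ♝ ♞ ♜
♟ ♟ ♟ ♚ ♟ ♟ ♟ ♟
· · ♞ ♟ · · · ·
· · · · · · · ·
♕ · ♙ · · · · ·
· · · · ♙ · · ·
♙ ♙ · ♙ · ♙ ♙ ♙
♖ ♘ ♗ · ♔ ♗ ♘ ♖



  a b c d e f g h
  ─────────────────
8│♜ · ♝ ♛ · ♝ ♞ ♜│8
7│♟ ♟ ♟ ♚ ♟ ♟ ♟ ♟│7
6│· · ♞ ♟ · · · ·│6
5│· · · · · · · ·│5
4│♕ · ♙ · · · · ·│4
3│· · · · ♙ · · ·│3
2│♙ ♙ · ♙ · ♙ ♙ ♙│2
1│♖ ♘ ♗ · ♔ ♗ ♘ ♖│1
  ─────────────────
  a b c d e f g h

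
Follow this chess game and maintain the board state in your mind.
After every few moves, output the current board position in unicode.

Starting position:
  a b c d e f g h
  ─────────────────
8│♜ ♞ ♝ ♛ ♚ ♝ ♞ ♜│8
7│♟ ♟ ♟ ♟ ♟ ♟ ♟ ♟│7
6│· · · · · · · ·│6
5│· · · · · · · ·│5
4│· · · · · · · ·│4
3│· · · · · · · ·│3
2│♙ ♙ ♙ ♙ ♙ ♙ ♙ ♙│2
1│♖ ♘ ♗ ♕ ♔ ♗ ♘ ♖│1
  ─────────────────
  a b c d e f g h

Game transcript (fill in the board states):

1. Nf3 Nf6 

  a b c d e f g h
  ─────────────────
8│♜ ♞ ♝ ♛ ♚ ♝ · ♜│8
7│♟ ♟ ♟ ♟ ♟ ♟ ♟ ♟│7
6│· · · · · ♞ · ·│6
5│· · · · · · · ·│5
4│· · · · · · · ·│4
3│· · · · · ♘ · ·│3
2│♙ ♙ ♙ ♙ ♙ ♙ ♙ ♙│2
1│♖ ♘ ♗ ♕ ♔ ♗ · ♖│1
  ─────────────────
  a b c d e f g h

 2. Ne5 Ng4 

  a b c d e f g h
  ─────────────────
8│♜ ♞ ♝ ♛ ♚ ♝ · ♜│8
7│♟ ♟ ♟ ♟ ♟ ♟ ♟ ♟│7
6│· · · · · · · ·│6
5│· · · · ♘ · · ·│5
4│· · · · · · ♞ ·│4
3│· · · · · · · ·│3
2│♙ ♙ ♙ ♙ ♙ ♙ ♙ ♙│2
1│♖ ♘ ♗ ♕ ♔ ♗ · ♖│1
  ─────────────────
  a b c d e f g h

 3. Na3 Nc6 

  a b c d e f g h
  ─────────────────
8│♜ · ♝ ♛ ♚ ♝ · ♜│8
7│♟ ♟ ♟ ♟ ♟ ♟ ♟ ♟│7
6│· · ♞ · · · · ·│6
5│· · · · ♘ · · ·│5
4│· · · · · · ♞ ·│4
3│♘ · · · · · · ·│3
2│♙ ♙ ♙ ♙ ♙ ♙ ♙ ♙│2
1│♖ · ♗ ♕ ♔ ♗ · ♖│1
  ─────────────────
  a b c d e f g h

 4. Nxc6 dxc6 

  a b c d e f g h
  ─────────────────
8│♜ · ♝ ♛ ♚ ♝ · ♜│8
7│♟ ♟ ♟ · ♟ ♟ ♟ ♟│7
6│· · ♟ · · · · ·│6
5│· · · · · · · ·│5
4│· · · · · · ♞ ·│4
3│♘ · · · · · · ·│3
2│♙ ♙ ♙ ♙ ♙ ♙ ♙ ♙│2
1│♖ · ♗ ♕ ♔ ♗ · ♖│1
  ─────────────────
  a b c d e f g h

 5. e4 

  a b c d e f g h
  ─────────────────
8│♜ · ♝ ♛ ♚ ♝ · ♜│8
7│♟ ♟ ♟ · ♟ ♟ ♟ ♟│7
6│· · ♟ · · · · ·│6
5│· · · · · · · ·│5
4│· · · · ♙ · ♞ ·│4
3│♘ · · · · · · ·│3
2│♙ ♙ ♙ ♙ · ♙ ♙ ♙│2
1│♖ · ♗ ♕ ♔ ♗ · ♖│1
  ─────────────────
  a b c d e f g h


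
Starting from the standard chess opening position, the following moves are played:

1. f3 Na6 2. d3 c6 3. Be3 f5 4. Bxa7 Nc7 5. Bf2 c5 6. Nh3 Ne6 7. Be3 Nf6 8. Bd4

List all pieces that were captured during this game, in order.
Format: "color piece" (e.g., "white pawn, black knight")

Tracking captures:
  Bxa7: captured black pawn

black pawn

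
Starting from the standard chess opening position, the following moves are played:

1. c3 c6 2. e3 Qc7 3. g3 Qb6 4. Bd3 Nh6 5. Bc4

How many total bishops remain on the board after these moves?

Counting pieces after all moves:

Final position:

  a b c d e f g h
  ─────────────────
8│♜ ♞ ♝ · ♚ ♝ · ♜│8
7│♟ ♟ · ♟ ♟ ♟ ♟ ♟│7
6│· ♛ ♟ · · · · ♞│6
5│· · · · · · · ·│5
4│· · ♗ · · · · ·│4
3│· · ♙ · ♙ · ♙ ·│3
2│♙ ♙ · ♙ · ♙ · ♙│2
1│♖ ♘ ♗ ♕ ♔ · ♘ ♖│1
  ─────────────────
  a b c d e f g h


4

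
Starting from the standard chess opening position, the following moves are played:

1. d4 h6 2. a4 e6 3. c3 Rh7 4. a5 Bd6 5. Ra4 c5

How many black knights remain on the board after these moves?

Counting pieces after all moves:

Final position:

  a b c d e f g h
  ─────────────────
8│♜ ♞ ♝ ♛ ♚ · ♞ ·│8
7│♟ ♟ · ♟ · ♟ ♟ ♜│7
6│· · · ♝ ♟ · · ♟│6
5│♙ · ♟ · · · · ·│5
4│♖ · · ♙ · · · ·│4
3│· · ♙ · · · · ·│3
2│· ♙ · · ♙ ♙ ♙ ♙│2
1│· ♘ ♗ ♕ ♔ ♗ ♘ ♖│1
  ─────────────────
  a b c d e f g h


2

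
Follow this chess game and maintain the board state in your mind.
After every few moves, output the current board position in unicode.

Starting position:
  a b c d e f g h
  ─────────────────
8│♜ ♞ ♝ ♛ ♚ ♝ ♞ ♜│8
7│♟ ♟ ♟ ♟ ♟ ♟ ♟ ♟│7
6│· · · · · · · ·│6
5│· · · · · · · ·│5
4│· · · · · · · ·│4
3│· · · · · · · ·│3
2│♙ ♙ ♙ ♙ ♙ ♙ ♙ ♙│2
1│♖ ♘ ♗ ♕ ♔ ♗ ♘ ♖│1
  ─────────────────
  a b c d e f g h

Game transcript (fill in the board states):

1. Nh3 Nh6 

  a b c d e f g h
  ─────────────────
8│♜ ♞ ♝ ♛ ♚ ♝ · ♜│8
7│♟ ♟ ♟ ♟ ♟ ♟ ♟ ♟│7
6│· · · · · · · ♞│6
5│· · · · · · · ·│5
4│· · · · · · · ·│4
3│· · · · · · · ♘│3
2│♙ ♙ ♙ ♙ ♙ ♙ ♙ ♙│2
1│♖ ♘ ♗ ♕ ♔ ♗ · ♖│1
  ─────────────────
  a b c d e f g h

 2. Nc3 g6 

  a b c d e f g h
  ─────────────────
8│♜ ♞ ♝ ♛ ♚ ♝ · ♜│8
7│♟ ♟ ♟ ♟ ♟ ♟ · ♟│7
6│· · · · · · ♟ ♞│6
5│· · · · · · · ·│5
4│· · · · · · · ·│4
3│· · ♘ · · · · ♘│3
2│♙ ♙ ♙ ♙ ♙ ♙ ♙ ♙│2
1│♖ · ♗ ♕ ♔ ♗ · ♖│1
  ─────────────────
  a b c d e f g h

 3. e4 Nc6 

  a b c d e f g h
  ─────────────────
8│♜ · ♝ ♛ ♚ ♝ · ♜│8
7│♟ ♟ ♟ ♟ ♟ ♟ · ♟│7
6│· · ♞ · · · ♟ ♞│6
5│· · · · · · · ·│5
4│· · · · ♙ · · ·│4
3│· · ♘ · · · · ♘│3
2│♙ ♙ ♙ ♙ · ♙ ♙ ♙│2
1│♖ · ♗ ♕ ♔ ♗ · ♖│1
  ─────────────────
  a b c d e f g h

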